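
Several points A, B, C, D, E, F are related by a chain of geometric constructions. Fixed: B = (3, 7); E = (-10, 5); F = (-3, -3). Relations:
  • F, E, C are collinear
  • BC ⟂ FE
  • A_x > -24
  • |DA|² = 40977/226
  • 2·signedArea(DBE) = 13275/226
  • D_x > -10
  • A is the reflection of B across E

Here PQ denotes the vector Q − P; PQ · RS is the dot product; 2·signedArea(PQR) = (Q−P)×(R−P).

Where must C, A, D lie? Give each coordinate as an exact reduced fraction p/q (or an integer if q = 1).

1. C_x = -605/113  [F, E, C are collinear ∩ BC ⟂ FE]
2. C_y = -35/113  [F, E, C are collinear ∩ BC ⟂ FE]
   → C = (-605/113, -35/113)
3. A_x = -23  [A is the reflection of B across E]
4. A_y = 3  [A is the reflection of B across E]
   → A = (-23, 3)
5. D_x = -2207/226  [line 2·x + -13·y + 5935/226 = 0 ∩ |DA|² = 40977/226]
6. D_y = 117/226  [line 2·x + -13·y + 5935/226 = 0 ∩ |DA|² = 40977/226]
   → D = (-2207/226, 117/226)

A = (-23, 3)
C = (-605/113, -35/113)
D = (-2207/226, 117/226)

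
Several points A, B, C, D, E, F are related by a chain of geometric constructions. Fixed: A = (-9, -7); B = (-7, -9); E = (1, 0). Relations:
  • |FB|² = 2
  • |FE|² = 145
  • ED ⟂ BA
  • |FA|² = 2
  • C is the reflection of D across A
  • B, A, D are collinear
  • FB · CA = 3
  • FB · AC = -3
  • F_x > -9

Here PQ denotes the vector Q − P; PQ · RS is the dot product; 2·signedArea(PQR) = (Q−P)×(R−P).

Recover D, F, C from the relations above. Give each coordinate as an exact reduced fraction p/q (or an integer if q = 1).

C = (-21/2, -11/2)
D = (-15/2, -17/2)
F = (-8, -8)

1. D_x = -15/2  [B, A, D are collinear ∩ ED ⟂ BA]
2. D_y = -17/2  [B, A, D are collinear ∩ ED ⟂ BA]
   → D = (-15/2, -17/2)
3. C_x = -21/2  [C is the reflection of D across A]
4. C_y = -11/2  [C is the reflection of D across A]
   → C = (-21/2, -11/2)
5. F_x = -8  [line -3/2·x + 3/2·y + 0 = 0 ∩ |FA|² = 2]
6. F_y = -8  [line -3/2·x + 3/2·y + 0 = 0 ∩ |FA|² = 2]
   → F = (-8, -8)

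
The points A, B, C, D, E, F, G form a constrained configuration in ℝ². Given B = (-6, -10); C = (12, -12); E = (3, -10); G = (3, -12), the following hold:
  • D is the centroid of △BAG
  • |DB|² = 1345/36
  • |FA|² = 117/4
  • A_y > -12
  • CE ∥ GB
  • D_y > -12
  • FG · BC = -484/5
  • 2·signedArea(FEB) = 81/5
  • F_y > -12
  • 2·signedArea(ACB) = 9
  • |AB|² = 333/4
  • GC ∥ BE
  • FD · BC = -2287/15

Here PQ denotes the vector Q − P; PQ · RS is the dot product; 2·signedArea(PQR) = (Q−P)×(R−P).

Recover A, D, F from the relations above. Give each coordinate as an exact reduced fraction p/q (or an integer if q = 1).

1. F_x = 42/5  [2·signedArea(FEB) = 81/5 ∩ FG · BC = -484/5]
2. F_y = -59/5  [2·signedArea(FEB) = 81/5 ∩ FG · BC = -484/5]
   → F = (42/5, -59/5)
3. A_x = 3  [line -2·x + -18·y + -201 = 0 ∩ |FA|² = 117/4]
4. A_y = -23/2  [line -2·x + -18·y + -201 = 0 ∩ |FA|² = 117/4]
   → A = (3, -23/2)
5. D_x = 0  [D is the centroid of △BAG]
6. D_y = -67/6  [D is the centroid of △BAG]
   → D = (0, -67/6)

A = (3, -23/2)
D = (0, -67/6)
F = (42/5, -59/5)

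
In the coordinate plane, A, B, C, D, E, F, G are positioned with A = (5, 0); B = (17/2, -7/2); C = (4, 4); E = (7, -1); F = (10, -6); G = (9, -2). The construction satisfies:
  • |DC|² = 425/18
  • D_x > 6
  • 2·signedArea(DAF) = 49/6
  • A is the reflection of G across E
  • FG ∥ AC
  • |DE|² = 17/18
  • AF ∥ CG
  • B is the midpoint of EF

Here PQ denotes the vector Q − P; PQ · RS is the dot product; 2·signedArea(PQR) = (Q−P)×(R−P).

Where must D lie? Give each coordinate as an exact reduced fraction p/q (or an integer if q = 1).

1. D_x = 13/2  [line 6·x + 5·y + -229/6 = 0 ∩ |DC|² = 425/18]
2. D_y = -1/6  [line 6·x + 5·y + -229/6 = 0 ∩ |DC|² = 425/18]
   → D = (13/2, -1/6)

D = (13/2, -1/6)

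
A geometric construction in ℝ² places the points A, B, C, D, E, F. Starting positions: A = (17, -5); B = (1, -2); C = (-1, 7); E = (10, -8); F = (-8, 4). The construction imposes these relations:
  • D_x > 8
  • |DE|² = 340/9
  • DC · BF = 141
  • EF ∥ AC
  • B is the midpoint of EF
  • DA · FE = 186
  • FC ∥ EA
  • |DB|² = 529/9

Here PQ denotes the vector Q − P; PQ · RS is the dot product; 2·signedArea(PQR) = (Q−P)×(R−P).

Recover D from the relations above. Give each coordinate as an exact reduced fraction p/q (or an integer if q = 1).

1. D_x = 26/3  [line -18·x + 12·y + 180 = 0 ∩ |DB|² = 529/9]
2. D_y = -2  [line -18·x + 12·y + 180 = 0 ∩ |DB|² = 529/9]
   → D = (26/3, -2)

D = (26/3, -2)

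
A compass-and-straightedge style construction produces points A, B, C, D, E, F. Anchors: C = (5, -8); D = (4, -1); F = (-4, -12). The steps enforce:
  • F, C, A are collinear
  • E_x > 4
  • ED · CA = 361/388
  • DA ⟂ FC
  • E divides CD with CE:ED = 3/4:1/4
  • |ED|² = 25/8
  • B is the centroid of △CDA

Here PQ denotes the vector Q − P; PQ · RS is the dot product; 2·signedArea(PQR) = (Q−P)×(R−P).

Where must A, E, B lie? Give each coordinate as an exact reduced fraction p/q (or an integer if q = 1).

1. A_x = 656/97  [F, C, A are collinear ∩ DA ⟂ FC]
2. A_y = -700/97  [F, C, A are collinear ∩ DA ⟂ FC]
   → A = (656/97, -700/97)
3. E_x = 17/4  [E divides CD with CE:ED = 3/4:1/4]
4. E_y = -11/4  [E divides CD with CE:ED = 3/4:1/4]
   → E = (17/4, -11/4)
5. B_x = 1529/291  [B is the centroid of △CDA]
6. B_y = -1573/291  [B is the centroid of △CDA]
   → B = (1529/291, -1573/291)

A = (656/97, -700/97)
B = (1529/291, -1573/291)
E = (17/4, -11/4)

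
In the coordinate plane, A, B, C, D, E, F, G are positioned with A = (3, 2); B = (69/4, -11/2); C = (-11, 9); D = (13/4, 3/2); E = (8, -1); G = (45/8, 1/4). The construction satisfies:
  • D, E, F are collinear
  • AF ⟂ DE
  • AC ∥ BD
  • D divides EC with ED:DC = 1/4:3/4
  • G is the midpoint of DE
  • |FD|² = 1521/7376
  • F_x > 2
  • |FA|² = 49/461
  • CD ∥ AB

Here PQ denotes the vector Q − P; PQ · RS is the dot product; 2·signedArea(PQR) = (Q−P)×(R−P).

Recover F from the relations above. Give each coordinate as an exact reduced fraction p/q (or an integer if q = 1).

F = (1313/461, 789/461)

1. F_x = 1313/461  [D, E, F are collinear ∩ AF ⟂ DE]
2. F_y = 789/461  [D, E, F are collinear ∩ AF ⟂ DE]
   → F = (1313/461, 789/461)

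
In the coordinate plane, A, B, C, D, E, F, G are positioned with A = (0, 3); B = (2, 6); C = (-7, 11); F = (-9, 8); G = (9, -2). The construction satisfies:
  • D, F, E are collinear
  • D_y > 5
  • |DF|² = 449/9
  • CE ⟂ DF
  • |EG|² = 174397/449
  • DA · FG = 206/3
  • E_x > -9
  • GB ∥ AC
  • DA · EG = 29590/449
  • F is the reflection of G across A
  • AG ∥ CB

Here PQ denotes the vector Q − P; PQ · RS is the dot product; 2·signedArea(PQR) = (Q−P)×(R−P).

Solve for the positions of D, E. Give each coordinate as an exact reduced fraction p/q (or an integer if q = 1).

1. D_x = -7/3  [line -18·x + 10·y + -296/3 = 0 ∩ |DF|² = 449/9]
2. D_y = 17/3  [line -18·x + 10·y + -296/3 = 0 ∩ |DF|² = 449/9]
   → D = (-7/3, 17/3)
3. E_x = -3661/449  [DA · EG = 29590/449 ∩ D, F, E are collinear]
4. E_y = 3459/449  [DA · EG = 29590/449 ∩ D, F, E are collinear]
   → E = (-3661/449, 3459/449)

D = (-7/3, 17/3)
E = (-3661/449, 3459/449)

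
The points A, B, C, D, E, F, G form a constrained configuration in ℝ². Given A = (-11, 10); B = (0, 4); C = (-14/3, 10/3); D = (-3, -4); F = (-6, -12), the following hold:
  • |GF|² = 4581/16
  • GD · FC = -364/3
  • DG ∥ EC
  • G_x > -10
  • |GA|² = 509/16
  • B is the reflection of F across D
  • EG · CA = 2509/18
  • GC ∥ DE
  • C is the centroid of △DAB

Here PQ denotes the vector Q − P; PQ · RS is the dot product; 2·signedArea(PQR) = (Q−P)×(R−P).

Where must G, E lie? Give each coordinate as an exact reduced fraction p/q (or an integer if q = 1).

E = (25/12, -31/6)
G = (-39/4, 9/2)

1. G_x = -39/4  [line -4/3·x + -46/3·y + 56 = 0 ∩ |GA|² = 509/16]
2. G_y = 9/2  [line -4/3·x + -46/3·y + 56 = 0 ∩ |GA|² = 509/16]
   → G = (-39/4, 9/2)
3. E_x = 25/12  [DG ∥ EC ∩ GC ∥ DE]
4. E_y = -31/6  [DG ∥ EC ∩ GC ∥ DE]
   → E = (25/12, -31/6)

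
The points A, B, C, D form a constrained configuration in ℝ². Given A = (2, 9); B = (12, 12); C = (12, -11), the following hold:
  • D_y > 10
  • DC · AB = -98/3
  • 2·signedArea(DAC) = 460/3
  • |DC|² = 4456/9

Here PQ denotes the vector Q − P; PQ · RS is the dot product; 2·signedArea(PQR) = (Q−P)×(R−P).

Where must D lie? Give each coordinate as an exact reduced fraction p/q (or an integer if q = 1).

1. D_x = 26/3  [2·signedArea(DAC) = 460/3 ∩ DC · AB = -98/3]
2. D_y = 11  [2·signedArea(DAC) = 460/3 ∩ DC · AB = -98/3]
   → D = (26/3, 11)

D = (26/3, 11)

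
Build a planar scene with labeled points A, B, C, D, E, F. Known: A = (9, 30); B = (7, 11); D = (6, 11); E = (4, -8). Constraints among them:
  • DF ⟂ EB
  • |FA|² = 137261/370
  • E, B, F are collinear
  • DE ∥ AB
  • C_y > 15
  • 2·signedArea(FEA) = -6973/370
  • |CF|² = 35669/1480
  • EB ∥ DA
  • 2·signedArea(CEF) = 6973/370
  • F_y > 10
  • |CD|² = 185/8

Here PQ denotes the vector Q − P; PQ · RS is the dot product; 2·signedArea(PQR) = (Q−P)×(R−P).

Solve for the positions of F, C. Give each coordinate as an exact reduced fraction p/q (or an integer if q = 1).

1. F_x = 2581/370  [E, B, F are collinear ∩ DF ⟂ EB]
2. F_y = 4013/370  [E, B, F are collinear ∩ DF ⟂ EB]
   → F = (2581/370, 4013/370)
3. C_x = 27/4  [line -6973/370·x + 1101/370·y + 29727/370 = 0 ∩ |CD|² = 185/8]
4. C_y = 63/4  [line -6973/370·x + 1101/370·y + 29727/370 = 0 ∩ |CD|² = 185/8]
   → C = (27/4, 63/4)

C = (27/4, 63/4)
F = (2581/370, 4013/370)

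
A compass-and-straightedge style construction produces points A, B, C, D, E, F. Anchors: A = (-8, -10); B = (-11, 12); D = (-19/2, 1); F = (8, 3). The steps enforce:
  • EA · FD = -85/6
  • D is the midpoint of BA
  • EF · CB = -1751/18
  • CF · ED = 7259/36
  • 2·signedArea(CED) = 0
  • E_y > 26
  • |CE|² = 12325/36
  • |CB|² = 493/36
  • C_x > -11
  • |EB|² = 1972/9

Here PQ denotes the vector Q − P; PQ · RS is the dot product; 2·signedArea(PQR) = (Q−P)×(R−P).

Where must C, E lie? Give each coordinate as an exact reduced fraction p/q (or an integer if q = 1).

1. E_x = -13  [line 35/2·x + 2·y + 1045/6 = 0 ∩ |EB|² = 1972/9]
2. E_y = 80/3  [line 35/2·x + 2·y + 1045/6 = 0 ∩ |EB|² = 1972/9]
   → E = (-13, 80/3)
3. C_x = -21/2  [2·signedArea(CED) = 0 ∩ EF · CB = -1751/18]
4. C_y = 25/3  [2·signedArea(CED) = 0 ∩ EF · CB = -1751/18]
   → C = (-21/2, 25/3)

C = (-21/2, 25/3)
E = (-13, 80/3)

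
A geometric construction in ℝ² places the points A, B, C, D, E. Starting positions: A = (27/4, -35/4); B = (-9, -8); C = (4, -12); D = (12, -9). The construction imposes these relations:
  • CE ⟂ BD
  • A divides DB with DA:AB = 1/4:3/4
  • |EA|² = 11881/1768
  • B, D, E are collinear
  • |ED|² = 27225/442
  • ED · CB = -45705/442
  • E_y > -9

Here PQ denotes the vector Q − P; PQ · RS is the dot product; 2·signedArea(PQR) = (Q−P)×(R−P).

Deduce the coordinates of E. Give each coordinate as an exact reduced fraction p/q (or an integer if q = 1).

E = (1839/442, -3813/442)

1. E_x = 1839/442  [B, D, E are collinear ∩ CE ⟂ BD]
2. E_y = -3813/442  [B, D, E are collinear ∩ CE ⟂ BD]
   → E = (1839/442, -3813/442)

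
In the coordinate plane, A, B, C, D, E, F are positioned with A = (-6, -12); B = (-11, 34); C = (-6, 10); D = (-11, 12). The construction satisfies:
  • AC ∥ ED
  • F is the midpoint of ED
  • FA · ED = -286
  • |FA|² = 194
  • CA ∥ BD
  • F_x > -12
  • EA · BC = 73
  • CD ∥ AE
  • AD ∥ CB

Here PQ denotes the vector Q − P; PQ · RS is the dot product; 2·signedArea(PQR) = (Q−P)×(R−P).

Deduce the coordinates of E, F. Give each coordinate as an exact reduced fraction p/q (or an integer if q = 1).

E = (-11, -10)
F = (-11, 1)

1. E_x = -11  [AC ∥ ED ∩ CD ∥ AE]
2. E_y = -10  [AC ∥ ED ∩ CD ∥ AE]
   → E = (-11, -10)
3. F_x = -11  [F is the midpoint of ED]
4. F_y = 1  [F is the midpoint of ED]
   → F = (-11, 1)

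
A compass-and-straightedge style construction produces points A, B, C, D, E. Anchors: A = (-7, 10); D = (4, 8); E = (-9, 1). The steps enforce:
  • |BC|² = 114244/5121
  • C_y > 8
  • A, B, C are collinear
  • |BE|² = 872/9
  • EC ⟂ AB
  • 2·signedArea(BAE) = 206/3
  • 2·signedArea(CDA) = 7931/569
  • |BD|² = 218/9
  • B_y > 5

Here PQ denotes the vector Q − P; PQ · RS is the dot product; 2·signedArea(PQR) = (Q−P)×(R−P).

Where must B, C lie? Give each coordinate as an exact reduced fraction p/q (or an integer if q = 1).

1. B_x = -1/3  [line 9·x + -2·y + 43/3 = 0 ∩ |BE|² = 872/9]
2. B_y = 17/3  [line 9·x + -2·y + 43/3 = 0 ∩ |BE|² = 872/9]
   → B = (-1/3, 17/3)
3. C_x = -2443/569  [A, B, C are collinear ∩ EC ⟂ AB]
4. C_y = 4689/569  [A, B, C are collinear ∩ EC ⟂ AB]
   → C = (-2443/569, 4689/569)

B = (-1/3, 17/3)
C = (-2443/569, 4689/569)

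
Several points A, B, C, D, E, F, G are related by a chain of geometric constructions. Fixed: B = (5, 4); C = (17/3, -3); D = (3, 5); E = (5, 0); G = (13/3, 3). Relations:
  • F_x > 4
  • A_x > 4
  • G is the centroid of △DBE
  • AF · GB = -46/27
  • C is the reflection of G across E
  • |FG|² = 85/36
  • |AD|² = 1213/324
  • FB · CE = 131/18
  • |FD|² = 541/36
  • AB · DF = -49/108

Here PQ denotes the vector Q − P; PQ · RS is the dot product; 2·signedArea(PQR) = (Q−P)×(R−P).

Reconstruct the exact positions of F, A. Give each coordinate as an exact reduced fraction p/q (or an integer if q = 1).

A = (38/9, 7/2)
F = (14/3, 3/2)

1. F_x = 14/3  [line 2/3·x + -3·y + 25/18 = 0 ∩ |FG|² = 85/36]
2. F_y = 3/2  [line 2/3·x + -3·y + 25/18 = 0 ∩ |FG|² = 85/36]
   → F = (14/3, 3/2)
3. A_x = 38/9  [AF · GB = -46/27 ∩ AB · DF = -49/108]
4. A_y = 7/2  [AF · GB = -46/27 ∩ AB · DF = -49/108]
   → A = (38/9, 7/2)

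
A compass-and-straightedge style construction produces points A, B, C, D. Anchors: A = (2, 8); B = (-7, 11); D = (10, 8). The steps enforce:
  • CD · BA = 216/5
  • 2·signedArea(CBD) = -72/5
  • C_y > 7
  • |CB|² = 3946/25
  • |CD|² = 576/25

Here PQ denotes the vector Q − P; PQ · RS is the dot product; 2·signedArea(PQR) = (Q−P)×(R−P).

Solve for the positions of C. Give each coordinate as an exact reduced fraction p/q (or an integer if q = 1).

1. C_x = 26/5  [CD · BA = 216/5 ∩ 2·signedArea(CBD) = -72/5]
2. C_y = 8  [CD · BA = 216/5 ∩ 2·signedArea(CBD) = -72/5]
   → C = (26/5, 8)

C = (26/5, 8)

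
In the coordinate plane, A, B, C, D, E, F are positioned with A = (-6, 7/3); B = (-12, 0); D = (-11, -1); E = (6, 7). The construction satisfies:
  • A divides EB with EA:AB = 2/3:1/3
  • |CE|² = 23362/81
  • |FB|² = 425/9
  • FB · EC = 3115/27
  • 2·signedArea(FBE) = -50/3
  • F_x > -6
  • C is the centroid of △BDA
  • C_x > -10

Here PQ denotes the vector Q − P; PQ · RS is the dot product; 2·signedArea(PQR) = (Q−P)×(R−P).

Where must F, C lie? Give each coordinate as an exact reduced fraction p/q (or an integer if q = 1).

C = (-29/3, 4/9)
F = (-16/3, 5/3)

1. F_x = -16/3  [line -7·x + 18·y + -202/3 = 0 ∩ |FB|² = 425/9]
2. F_y = 5/3  [line -7·x + 18·y + -202/3 = 0 ∩ |FB|² = 425/9]
   → F = (-16/3, 5/3)
3. C_x = -29/3  [C is the centroid of △BDA]
4. C_y = 4/9  [C is the centroid of △BDA]
   → C = (-29/3, 4/9)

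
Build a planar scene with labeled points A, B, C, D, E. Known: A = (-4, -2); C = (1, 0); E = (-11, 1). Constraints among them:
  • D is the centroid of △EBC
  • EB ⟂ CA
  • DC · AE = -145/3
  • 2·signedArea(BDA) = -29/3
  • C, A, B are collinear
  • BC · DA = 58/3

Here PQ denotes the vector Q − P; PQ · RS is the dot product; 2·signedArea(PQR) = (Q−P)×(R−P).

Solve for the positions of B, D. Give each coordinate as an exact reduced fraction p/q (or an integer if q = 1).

1. B_x = -9  [C, A, B are collinear ∩ EB ⟂ CA]
2. B_y = -4  [C, A, B are collinear ∩ EB ⟂ CA]
   → B = (-9, -4)
3. D_x = -19/3  [D is the centroid of △EBC]
4. D_y = -1  [D is the centroid of △EBC]
   → D = (-19/3, -1)

B = (-9, -4)
D = (-19/3, -1)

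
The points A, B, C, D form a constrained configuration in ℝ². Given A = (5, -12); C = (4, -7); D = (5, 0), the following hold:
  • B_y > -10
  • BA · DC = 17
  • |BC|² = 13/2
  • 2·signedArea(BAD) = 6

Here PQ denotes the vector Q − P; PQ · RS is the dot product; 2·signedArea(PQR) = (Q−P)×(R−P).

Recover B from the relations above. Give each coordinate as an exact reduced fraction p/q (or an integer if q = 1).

1. B_x = 9/2  [2·signedArea(BAD) = 6 ∩ BA · DC = 17]
2. B_y = -19/2  [2·signedArea(BAD) = 6 ∩ BA · DC = 17]
   → B = (9/2, -19/2)

B = (9/2, -19/2)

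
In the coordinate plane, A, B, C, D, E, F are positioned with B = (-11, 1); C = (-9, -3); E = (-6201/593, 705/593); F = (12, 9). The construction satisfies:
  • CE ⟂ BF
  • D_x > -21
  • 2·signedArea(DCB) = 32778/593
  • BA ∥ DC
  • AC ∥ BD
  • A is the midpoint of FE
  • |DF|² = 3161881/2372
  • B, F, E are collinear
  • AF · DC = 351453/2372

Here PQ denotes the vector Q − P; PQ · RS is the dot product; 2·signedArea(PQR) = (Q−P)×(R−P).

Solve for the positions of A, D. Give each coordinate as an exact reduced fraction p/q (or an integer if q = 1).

A = (915/1186, 3021/593)
D = (-24635/1186, -4207/593)

1. A_x = 915/1186  [A is the midpoint of FE]
2. A_y = 3021/593  [A is the midpoint of FE]
   → A = (915/1186, 3021/593)
3. D_x = -24635/1186  [BA ∥ DC ∩ AC ∥ BD]
4. D_y = -4207/593  [BA ∥ DC ∩ AC ∥ BD]
   → D = (-24635/1186, -4207/593)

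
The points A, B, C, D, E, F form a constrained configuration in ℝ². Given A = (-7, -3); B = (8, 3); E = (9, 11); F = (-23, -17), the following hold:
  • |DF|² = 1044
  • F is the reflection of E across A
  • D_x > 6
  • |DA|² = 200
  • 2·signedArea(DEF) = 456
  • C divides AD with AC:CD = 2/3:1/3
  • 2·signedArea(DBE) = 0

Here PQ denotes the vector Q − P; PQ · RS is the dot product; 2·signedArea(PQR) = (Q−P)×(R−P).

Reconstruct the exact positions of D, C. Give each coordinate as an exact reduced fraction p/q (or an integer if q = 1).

1. D_x = 7  [2·signedArea(DBE) = 0 ∩ 2·signedArea(DEF) = 456]
2. D_y = -5  [2·signedArea(DBE) = 0 ∩ 2·signedArea(DEF) = 456]
   → D = (7, -5)
3. C_x = 7/3  [C divides AD with AC:CD = 2/3:1/3]
4. C_y = -13/3  [C divides AD with AC:CD = 2/3:1/3]
   → C = (7/3, -13/3)

C = (7/3, -13/3)
D = (7, -5)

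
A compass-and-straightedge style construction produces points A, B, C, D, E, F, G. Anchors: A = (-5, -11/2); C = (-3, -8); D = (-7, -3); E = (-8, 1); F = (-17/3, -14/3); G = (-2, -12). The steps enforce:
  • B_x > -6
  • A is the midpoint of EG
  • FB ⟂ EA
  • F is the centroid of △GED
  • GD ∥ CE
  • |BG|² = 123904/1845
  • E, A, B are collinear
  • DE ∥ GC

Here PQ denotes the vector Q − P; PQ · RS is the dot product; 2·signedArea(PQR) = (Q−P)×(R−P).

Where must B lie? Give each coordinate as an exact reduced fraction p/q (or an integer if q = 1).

1. B_x = -1114/205  [E, A, B are collinear ∩ FB ⟂ EA]
2. B_y = -2804/615  [E, A, B are collinear ∩ FB ⟂ EA]
   → B = (-1114/205, -2804/615)

B = (-1114/205, -2804/615)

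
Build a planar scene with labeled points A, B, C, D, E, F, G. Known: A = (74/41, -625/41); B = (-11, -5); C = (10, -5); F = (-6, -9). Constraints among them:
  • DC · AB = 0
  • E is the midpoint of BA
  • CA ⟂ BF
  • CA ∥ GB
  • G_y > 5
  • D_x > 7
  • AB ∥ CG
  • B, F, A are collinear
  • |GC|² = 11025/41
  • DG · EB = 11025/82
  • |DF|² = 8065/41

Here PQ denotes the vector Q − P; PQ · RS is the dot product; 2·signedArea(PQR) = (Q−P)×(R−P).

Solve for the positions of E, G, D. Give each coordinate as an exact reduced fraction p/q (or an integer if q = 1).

D = (326/41, -310/41)
E = (-377/82, -415/41)
G = (-115/41, 215/41)

1. E_x = -377/82  [E is the midpoint of BA]
2. E_y = -415/41  [E is the midpoint of BA]
   → E = (-377/82, -415/41)
3. G_x = -115/41  [CA ∥ GB ∩ AB ∥ CG]
4. G_y = 215/41  [CA ∥ GB ∩ AB ∥ CG]
   → G = (-115/41, 215/41)
5. D_x = 326/41  [line 525/41·x + -420/41·y + -7350/41 = 0 ∩ |DF|² = 8065/41]
6. D_y = -310/41  [line 525/41·x + -420/41·y + -7350/41 = 0 ∩ |DF|² = 8065/41]
   → D = (326/41, -310/41)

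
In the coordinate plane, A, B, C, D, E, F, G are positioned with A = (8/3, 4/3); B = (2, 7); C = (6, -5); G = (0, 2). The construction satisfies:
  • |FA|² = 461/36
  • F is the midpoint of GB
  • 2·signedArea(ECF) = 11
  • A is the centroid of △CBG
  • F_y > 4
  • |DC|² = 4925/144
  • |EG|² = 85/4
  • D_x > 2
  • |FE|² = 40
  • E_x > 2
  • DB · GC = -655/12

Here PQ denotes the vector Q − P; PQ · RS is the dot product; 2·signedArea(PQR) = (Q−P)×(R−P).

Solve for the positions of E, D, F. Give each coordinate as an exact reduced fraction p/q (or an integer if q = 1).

1. D_x = 17/6  [line -6·x + 7·y + 211/12 = 0 ∩ |DC|² = 4925/144]
2. D_y = -1/12  [line -6·x + 7·y + 211/12 = 0 ∩ |DC|² = 4925/144]
   → D = (17/6, -1/12)
3. F_x = 1  [F is the midpoint of GB]
4. F_y = 9/2  [F is the midpoint of GB]
   → F = (1, 9/2)
5. E_x = 3  [line -19/2·x + -5·y + 21 = 0 ∩ |EG|² = 85/4]
6. E_y = -3/2  [line -19/2·x + -5·y + 21 = 0 ∩ |EG|² = 85/4]
   → E = (3, -3/2)

D = (17/6, -1/12)
E = (3, -3/2)
F = (1, 9/2)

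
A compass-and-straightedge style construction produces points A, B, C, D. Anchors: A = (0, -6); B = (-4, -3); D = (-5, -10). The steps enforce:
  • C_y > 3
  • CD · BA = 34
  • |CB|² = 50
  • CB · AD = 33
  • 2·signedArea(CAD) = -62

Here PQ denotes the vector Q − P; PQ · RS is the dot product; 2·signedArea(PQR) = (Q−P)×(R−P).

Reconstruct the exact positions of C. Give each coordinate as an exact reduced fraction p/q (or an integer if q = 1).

1. C_x = -3  [2·signedArea(CAD) = -62 ∩ CD · BA = 34]
2. C_y = 4  [2·signedArea(CAD) = -62 ∩ CD · BA = 34]
   → C = (-3, 4)

C = (-3, 4)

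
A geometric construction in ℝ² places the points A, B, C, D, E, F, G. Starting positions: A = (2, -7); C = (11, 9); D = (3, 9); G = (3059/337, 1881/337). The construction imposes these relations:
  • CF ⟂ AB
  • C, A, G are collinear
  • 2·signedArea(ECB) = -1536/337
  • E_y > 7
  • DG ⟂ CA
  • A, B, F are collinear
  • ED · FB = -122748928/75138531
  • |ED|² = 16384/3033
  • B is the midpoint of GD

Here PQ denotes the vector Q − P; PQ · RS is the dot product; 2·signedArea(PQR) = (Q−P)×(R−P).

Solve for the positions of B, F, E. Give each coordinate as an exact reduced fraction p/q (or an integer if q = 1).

1. B_x = 2035/337  [B is the midpoint of GD]
2. B_y = 2457/337  [B is the midpoint of GD]
   → B = (2035/337, 2457/337)
3. F_x = 509307/74321  [A, B, F are collinear ∩ CF ⟂ AB]
4. F_y = 755993/74321  [A, B, F are collinear ∩ CF ⟂ AB]
   → F = (509307/74321, 755993/74321)
5. E_x = 5081/1011  [2·signedArea(ECB) = -1536/337 ∩ ED · FB = -122748928/75138531]
6. E_y = 2649/337  [2·signedArea(ECB) = -1536/337 ∩ ED · FB = -122748928/75138531]
   → E = (5081/1011, 2649/337)

B = (2035/337, 2457/337)
E = (5081/1011, 2649/337)
F = (509307/74321, 755993/74321)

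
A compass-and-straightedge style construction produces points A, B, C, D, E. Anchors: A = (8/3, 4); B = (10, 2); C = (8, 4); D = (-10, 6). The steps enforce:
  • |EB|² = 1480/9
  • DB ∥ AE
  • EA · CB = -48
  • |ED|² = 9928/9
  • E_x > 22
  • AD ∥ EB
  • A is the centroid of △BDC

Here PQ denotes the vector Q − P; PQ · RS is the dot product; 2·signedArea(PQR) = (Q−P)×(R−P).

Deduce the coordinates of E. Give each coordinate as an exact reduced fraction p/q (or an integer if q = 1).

1. E_x = 68/3  [AD ∥ EB ∩ DB ∥ AE]
2. E_y = 0  [AD ∥ EB ∩ DB ∥ AE]
   → E = (68/3, 0)

E = (68/3, 0)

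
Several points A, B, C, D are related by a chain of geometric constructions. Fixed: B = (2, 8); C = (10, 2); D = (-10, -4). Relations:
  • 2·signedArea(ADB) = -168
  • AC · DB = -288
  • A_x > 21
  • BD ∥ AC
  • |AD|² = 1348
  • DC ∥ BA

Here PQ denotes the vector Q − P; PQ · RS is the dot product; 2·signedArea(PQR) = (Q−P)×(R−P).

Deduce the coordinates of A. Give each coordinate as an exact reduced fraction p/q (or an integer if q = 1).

1. A_x = 22  [BD ∥ AC ∩ DC ∥ BA]
2. A_y = 14  [BD ∥ AC ∩ DC ∥ BA]
   → A = (22, 14)

A = (22, 14)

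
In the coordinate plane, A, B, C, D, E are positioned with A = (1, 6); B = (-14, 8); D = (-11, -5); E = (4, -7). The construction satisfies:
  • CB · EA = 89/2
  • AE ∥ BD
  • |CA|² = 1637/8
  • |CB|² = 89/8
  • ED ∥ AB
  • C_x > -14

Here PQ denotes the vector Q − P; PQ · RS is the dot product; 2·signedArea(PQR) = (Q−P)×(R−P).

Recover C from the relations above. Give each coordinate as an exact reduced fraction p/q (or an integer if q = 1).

C = (-53/4, 19/4)

1. C_x = -53/4  [line 3·x + -13·y + 203/2 = 0 ∩ |CB|² = 89/8]
2. C_y = 19/4  [line 3·x + -13·y + 203/2 = 0 ∩ |CB|² = 89/8]
   → C = (-53/4, 19/4)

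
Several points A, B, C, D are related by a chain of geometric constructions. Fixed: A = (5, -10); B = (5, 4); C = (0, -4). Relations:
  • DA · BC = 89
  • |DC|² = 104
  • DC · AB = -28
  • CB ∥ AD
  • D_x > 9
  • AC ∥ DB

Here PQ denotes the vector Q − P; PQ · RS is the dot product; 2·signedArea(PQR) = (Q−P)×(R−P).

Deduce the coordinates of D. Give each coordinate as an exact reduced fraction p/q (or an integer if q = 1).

D = (10, -2)

1. D_x = 10  [AC ∥ DB ∩ CB ∥ AD]
2. D_y = -2  [AC ∥ DB ∩ CB ∥ AD]
   → D = (10, -2)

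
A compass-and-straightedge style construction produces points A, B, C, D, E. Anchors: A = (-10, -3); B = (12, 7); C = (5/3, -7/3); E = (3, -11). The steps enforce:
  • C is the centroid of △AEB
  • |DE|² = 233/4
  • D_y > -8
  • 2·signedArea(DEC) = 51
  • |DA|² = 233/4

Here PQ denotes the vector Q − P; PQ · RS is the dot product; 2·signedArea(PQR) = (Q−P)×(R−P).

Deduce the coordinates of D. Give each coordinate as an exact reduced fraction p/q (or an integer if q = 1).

D = (-7/2, -7)

1. D_x = -7/2  [line -26/3·x + -4/3·y + -119/3 = 0 ∩ |DE|² = 233/4]
2. D_y = -7  [line -26/3·x + -4/3·y + -119/3 = 0 ∩ |DE|² = 233/4]
   → D = (-7/2, -7)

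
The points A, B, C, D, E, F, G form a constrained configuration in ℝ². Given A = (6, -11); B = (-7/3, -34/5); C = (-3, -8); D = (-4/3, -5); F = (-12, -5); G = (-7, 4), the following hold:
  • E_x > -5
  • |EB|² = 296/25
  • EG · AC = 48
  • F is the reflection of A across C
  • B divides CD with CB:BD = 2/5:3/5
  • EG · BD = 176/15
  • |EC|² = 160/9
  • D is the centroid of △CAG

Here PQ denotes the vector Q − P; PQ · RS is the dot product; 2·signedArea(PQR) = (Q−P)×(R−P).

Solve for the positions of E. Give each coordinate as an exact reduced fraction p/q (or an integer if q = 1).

E = (-13/3, -4)

1. E_x = -13/3  [EG · BD = 176/15 ∩ EG · AC = 48]
2. E_y = -4  [EG · BD = 176/15 ∩ EG · AC = 48]
   → E = (-13/3, -4)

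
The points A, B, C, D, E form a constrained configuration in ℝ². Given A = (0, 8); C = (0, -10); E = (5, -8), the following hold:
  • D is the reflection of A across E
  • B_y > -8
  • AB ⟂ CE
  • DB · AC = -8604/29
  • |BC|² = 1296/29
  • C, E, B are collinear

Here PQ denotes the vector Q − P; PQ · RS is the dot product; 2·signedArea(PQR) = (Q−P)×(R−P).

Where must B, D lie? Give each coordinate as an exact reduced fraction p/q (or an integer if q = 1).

B = (180/29, -218/29)
D = (10, -24)

1. B_x = 180/29  [C, E, B are collinear ∩ AB ⟂ CE]
2. B_y = -218/29  [C, E, B are collinear ∩ AB ⟂ CE]
   → B = (180/29, -218/29)
3. D_x = 10  [D is the reflection of A across E]
4. D_y = -24  [D is the reflection of A across E]
   → D = (10, -24)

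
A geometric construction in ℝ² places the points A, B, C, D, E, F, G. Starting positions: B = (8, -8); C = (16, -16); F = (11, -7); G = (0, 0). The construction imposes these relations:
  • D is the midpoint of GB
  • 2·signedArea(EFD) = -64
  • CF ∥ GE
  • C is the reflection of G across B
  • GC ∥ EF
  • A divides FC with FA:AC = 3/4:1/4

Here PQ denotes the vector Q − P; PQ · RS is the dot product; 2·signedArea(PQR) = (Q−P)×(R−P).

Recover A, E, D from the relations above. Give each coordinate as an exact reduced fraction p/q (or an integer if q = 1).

A = (59/4, -55/4)
D = (4, -4)
E = (-5, 9)

1. A_x = 59/4  [A divides FC with FA:AC = 3/4:1/4]
2. A_y = -55/4  [A divides FC with FA:AC = 3/4:1/4]
   → A = (59/4, -55/4)
3. E_x = -5  [GC ∥ EF ∩ CF ∥ GE]
4. E_y = 9  [GC ∥ EF ∩ CF ∥ GE]
   → E = (-5, 9)
5. D_x = 4  [D is the midpoint of GB]
6. D_y = -4  [D is the midpoint of GB]
   → D = (4, -4)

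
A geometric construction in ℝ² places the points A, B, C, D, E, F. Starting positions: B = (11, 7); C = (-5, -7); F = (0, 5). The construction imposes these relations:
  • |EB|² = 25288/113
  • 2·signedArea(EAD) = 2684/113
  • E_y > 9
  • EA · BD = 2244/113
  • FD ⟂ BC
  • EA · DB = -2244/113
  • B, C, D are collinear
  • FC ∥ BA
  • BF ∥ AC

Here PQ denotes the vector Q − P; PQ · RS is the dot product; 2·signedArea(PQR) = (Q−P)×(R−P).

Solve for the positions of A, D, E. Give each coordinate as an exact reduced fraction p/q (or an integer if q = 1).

1. A_x = 6  [BF ∥ AC ∩ FC ∥ BA]
2. A_y = -5  [BF ∥ AC ∩ FC ∥ BA]
   → A = (6, -5)
3. D_x = 427/113  [B, C, D are collinear ∩ FD ⟂ BC]
4. D_y = 77/113  [B, C, D are collinear ∩ FD ⟂ BC]
   → D = (427/113, 77/113)
5. E_x = -427/113  [2·signedArea(EAD) = 2684/113 ∩ EA · DB = -2244/113]
6. E_y = 1053/113  [2·signedArea(EAD) = 2684/113 ∩ EA · DB = -2244/113]
   → E = (-427/113, 1053/113)

A = (6, -5)
D = (427/113, 77/113)
E = (-427/113, 1053/113)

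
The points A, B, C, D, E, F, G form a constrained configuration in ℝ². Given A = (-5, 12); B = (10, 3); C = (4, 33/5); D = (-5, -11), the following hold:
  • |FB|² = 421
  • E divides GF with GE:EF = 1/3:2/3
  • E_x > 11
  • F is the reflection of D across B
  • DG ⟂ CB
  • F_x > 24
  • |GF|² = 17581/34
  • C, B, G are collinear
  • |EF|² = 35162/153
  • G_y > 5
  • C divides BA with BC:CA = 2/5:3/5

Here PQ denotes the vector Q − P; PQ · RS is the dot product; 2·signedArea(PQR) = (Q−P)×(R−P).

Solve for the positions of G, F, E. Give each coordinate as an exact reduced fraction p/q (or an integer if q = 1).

E = (200/17, 490/51)
F = (25, 17)
G = (175/34, 201/34)

1. G_x = 175/34  [C, B, G are collinear ∩ DG ⟂ CB]
2. G_y = 201/34  [C, B, G are collinear ∩ DG ⟂ CB]
   → G = (175/34, 201/34)
3. F_x = 25  [F is the reflection of D across B]
4. F_y = 17  [F is the reflection of D across B]
   → F = (25, 17)
5. E_x = 200/17  [E divides GF with GE:EF = 1/3:2/3]
6. E_y = 490/51  [E divides GF with GE:EF = 1/3:2/3]
   → E = (200/17, 490/51)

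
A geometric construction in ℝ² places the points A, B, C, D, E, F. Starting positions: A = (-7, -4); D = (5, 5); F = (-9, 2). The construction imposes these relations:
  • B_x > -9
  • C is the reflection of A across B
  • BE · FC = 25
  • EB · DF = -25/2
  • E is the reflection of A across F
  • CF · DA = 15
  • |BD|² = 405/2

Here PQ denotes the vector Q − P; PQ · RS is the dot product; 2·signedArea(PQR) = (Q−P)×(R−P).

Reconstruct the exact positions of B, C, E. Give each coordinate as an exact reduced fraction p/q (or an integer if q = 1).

1. E_x = -11  [E is the reflection of A across F]
2. E_y = 8  [E is the reflection of A across F]
   → E = (-11, 8)
3. B_x = -17/2  [line -14·x + -3·y + -235/2 = 0 ∩ |BD|² = 405/2]
4. B_y = 1/2  [line -14·x + -3·y + -235/2 = 0 ∩ |BD|² = 405/2]
   → B = (-17/2, 1/2)
5. C_x = -10  [BE · FC = 25 ∩ C is the reflection of A across B]
6. C_y = 5  [BE · FC = 25 ∩ C is the reflection of A across B]
   → C = (-10, 5)

B = (-17/2, 1/2)
C = (-10, 5)
E = (-11, 8)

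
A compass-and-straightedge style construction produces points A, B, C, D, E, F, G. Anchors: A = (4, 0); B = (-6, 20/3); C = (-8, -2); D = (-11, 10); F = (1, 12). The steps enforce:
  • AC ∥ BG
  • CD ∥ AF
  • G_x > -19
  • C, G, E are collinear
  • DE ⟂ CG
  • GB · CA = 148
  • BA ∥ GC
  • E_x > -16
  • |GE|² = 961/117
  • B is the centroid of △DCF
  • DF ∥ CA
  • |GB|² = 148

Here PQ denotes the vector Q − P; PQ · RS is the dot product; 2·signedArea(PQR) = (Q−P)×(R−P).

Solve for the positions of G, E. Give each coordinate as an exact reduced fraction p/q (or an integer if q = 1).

1. G_x = -18  [BA ∥ GC ∩ AC ∥ BG]
2. G_y = 14/3  [BA ∥ GC ∩ AC ∥ BG]
   → G = (-18, 14/3)
3. E_x = -203/13  [C, G, E are collinear ∩ DE ⟂ CG]
4. E_y = 40/13  [C, G, E are collinear ∩ DE ⟂ CG]
   → E = (-203/13, 40/13)

E = (-203/13, 40/13)
G = (-18, 14/3)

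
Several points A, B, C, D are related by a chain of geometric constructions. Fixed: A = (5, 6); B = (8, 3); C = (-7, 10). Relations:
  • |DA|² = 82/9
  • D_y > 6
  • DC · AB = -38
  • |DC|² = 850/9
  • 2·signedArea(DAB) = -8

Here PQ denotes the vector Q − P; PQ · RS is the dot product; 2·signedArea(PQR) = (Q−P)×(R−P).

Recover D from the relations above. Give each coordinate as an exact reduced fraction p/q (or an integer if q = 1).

1. D_x = 2  [DC · AB = -38 ∩ 2·signedArea(DAB) = -8]
2. D_y = 19/3  [DC · AB = -38 ∩ 2·signedArea(DAB) = -8]
   → D = (2, 19/3)

D = (2, 19/3)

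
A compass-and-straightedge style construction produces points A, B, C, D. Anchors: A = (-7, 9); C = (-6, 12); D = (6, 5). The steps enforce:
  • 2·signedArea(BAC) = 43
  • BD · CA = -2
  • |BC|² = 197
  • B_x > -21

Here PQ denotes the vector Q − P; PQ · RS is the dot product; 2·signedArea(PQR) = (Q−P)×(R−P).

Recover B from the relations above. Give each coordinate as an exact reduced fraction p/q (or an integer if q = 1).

1. B_x = -20  [2·signedArea(BAC) = 43 ∩ BD · CA = -2]
2. B_y = 13  [2·signedArea(BAC) = 43 ∩ BD · CA = -2]
   → B = (-20, 13)

B = (-20, 13)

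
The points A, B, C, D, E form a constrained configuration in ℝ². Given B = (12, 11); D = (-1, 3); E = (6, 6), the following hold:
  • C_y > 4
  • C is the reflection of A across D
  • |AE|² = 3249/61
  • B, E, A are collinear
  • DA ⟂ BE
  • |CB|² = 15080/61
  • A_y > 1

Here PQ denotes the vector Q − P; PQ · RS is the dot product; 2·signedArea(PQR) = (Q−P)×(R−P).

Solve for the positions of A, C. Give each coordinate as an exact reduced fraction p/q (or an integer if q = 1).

A = (24/61, 81/61)
C = (-146/61, 285/61)

1. A_x = 24/61  [B, E, A are collinear ∩ DA ⟂ BE]
2. A_y = 81/61  [B, E, A are collinear ∩ DA ⟂ BE]
   → A = (24/61, 81/61)
3. C_x = -146/61  [C is the reflection of A across D]
4. C_y = 285/61  [C is the reflection of A across D]
   → C = (-146/61, 285/61)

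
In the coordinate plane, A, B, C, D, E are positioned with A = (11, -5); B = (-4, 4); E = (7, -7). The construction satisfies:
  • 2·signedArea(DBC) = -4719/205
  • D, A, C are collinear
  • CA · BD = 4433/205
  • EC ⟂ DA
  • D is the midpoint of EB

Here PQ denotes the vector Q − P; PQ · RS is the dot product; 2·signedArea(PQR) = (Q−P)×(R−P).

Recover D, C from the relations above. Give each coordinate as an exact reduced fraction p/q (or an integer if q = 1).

C = (1666/205, -808/205)
D = (3/2, -3/2)

1. D_x = 3/2  [D is the midpoint of EB]
2. D_y = -3/2  [D is the midpoint of EB]
   → D = (3/2, -3/2)
3. C_x = 1666/205  [D, A, C are collinear ∩ EC ⟂ DA]
4. C_y = -808/205  [D, A, C are collinear ∩ EC ⟂ DA]
   → C = (1666/205, -808/205)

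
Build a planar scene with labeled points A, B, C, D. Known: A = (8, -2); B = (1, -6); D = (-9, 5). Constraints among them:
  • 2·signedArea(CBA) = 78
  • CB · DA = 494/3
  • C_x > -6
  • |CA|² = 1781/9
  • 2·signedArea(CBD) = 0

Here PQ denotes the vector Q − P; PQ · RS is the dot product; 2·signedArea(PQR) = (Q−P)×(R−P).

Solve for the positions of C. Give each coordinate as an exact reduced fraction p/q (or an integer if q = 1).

C = (-17/3, 4/3)

1. C_x = -17/3  [2·signedArea(CBD) = 0 ∩ 2·signedArea(CBA) = 78]
2. C_y = 4/3  [2·signedArea(CBD) = 0 ∩ 2·signedArea(CBA) = 78]
   → C = (-17/3, 4/3)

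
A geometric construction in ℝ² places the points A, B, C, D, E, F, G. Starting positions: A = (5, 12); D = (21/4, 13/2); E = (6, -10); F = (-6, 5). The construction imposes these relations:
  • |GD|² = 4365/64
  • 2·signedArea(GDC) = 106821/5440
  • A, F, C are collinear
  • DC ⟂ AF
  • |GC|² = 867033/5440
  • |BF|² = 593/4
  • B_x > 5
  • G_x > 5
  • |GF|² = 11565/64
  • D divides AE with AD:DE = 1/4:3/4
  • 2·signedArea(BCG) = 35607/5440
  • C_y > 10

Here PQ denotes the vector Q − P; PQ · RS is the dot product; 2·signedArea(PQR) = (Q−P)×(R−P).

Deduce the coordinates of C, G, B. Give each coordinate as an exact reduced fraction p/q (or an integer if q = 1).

1. C_x = 1827/680  [A, F, C are collinear ∩ DC ⟂ AF]
2. C_y = 7159/680  [A, F, C are collinear ∩ DC ⟂ AF]
   → C = (1827/680, 7159/680)
3. G_x = 45/8  [line -2739/680·x + -1743/680·y + 98853/5440 = 0 ∩ |GC|² = 867033/5440]
4. G_y = -7/4  [line -2739/680·x + -1743/680·y + 98853/5440 = 0 ∩ |GC|² = 867033/5440]
   → G = (45/8, -7/4)
5. B_x = 11/2  [line 8349/680·x + 999/340·y + -19167/272 = 0 ∩ |BF|² = 593/4]
6. B_y = 1  [line 8349/680·x + 999/340·y + -19167/272 = 0 ∩ |BF|² = 593/4]
   → B = (11/2, 1)

B = (11/2, 1)
C = (1827/680, 7159/680)
G = (45/8, -7/4)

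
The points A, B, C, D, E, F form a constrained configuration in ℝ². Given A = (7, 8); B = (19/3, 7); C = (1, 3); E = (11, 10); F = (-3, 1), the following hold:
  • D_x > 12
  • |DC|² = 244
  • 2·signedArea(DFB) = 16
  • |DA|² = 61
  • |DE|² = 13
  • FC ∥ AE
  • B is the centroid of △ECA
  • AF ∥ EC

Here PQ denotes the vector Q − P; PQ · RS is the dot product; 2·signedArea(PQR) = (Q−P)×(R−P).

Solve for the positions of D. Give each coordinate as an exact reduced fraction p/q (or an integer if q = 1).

D = (13, 13)

1. D_x = 13  [line -6·x + 28/3·y + -130/3 = 0 ∩ |DA|² = 61]
2. D_y = 13  [line -6·x + 28/3·y + -130/3 = 0 ∩ |DA|² = 61]
   → D = (13, 13)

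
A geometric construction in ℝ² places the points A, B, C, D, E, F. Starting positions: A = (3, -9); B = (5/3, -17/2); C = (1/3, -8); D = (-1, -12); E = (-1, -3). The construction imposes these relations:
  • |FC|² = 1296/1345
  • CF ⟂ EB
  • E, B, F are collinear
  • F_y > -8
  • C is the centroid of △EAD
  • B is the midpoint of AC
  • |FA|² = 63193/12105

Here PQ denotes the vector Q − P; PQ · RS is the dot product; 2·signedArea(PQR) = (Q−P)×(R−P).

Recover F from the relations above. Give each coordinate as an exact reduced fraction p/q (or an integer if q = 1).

1. F_x = 4909/4035  [E, B, F are collinear ∩ CF ⟂ EB]
2. F_y = -10184/1345  [E, B, F are collinear ∩ CF ⟂ EB]
   → F = (4909/4035, -10184/1345)

F = (4909/4035, -10184/1345)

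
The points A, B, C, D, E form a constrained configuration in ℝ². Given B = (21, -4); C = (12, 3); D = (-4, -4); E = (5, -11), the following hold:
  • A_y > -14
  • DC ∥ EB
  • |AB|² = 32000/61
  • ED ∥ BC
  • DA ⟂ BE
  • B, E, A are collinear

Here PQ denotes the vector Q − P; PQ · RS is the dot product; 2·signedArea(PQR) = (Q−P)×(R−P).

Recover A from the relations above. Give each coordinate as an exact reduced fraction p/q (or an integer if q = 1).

1. A_x = 1/61  [B, E, A are collinear ∩ DA ⟂ BE]
2. A_y = -804/61  [B, E, A are collinear ∩ DA ⟂ BE]
   → A = (1/61, -804/61)

A = (1/61, -804/61)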